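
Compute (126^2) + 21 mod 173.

154

(126)^2 ≡ 133 (mod 173)
133 + 21 = 154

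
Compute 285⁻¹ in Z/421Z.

65

By the extended Euclidean algorithm:
421 = 1*285 + 136
285 = 2*136 + 13
136 = 10*13 + 6
13 = 2*6 + 1
6 = 6*1 + 0
gcd(285, 421) = 1, so the inverse exists.
Back-substitute for 1:
1 = 1*13 − 2*6
  = −2*136 + 21*13
  = 21*285 − 44*136
  = −44*421 + 65*285
So 285⁻¹ ≡ 65 (mod 421).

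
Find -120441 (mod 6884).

-120441 = -18*6884 + 3471, so -120441 ≡ 3471 (mod 6884).

3471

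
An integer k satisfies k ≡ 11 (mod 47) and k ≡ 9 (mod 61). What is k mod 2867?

1656

47⁻¹ mod 61: 47·13 ≡ 1 (mod 61), so 47⁻¹ ≡ 13.
k = 11 + 47·((9 − 11)·13 mod 61) = 11 + 47·35 = 1656.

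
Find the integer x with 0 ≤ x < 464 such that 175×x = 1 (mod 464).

175

Run the extended Euclidean algorithm:
464 = 2×175 + 114
175 = 1×114 + 61
114 = 1×61 + 53
61 = 1×53 + 8
53 = 6×8 + 5
8 = 1×5 + 3
5 = 1×3 + 2
3 = 1×2 + 1
2 = 2×1 + 0
gcd(175, 464) = 1, so the inverse exists.
Bézout: 1 = −66×464 + 175×175.
So 175⁻¹ ≡ 175 (mod 464).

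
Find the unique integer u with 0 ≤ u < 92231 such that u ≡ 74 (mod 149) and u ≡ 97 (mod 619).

91709

149⁻¹ mod 619: 149×565 ≡ 1 (mod 619), so 149⁻¹ ≡ 565.
u = 74 + 149×((97 − 74)×565 mod 619) = 74 + 149×615 = 91709.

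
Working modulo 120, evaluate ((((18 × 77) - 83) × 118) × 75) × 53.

30

18 × 77 = 1386 ≡ 66 (mod 120)
66 - 83 = -17 ≡ 103 (mod 120)
103 × 118 = 12154 ≡ 34 (mod 120)
34 × 75 = 2550 ≡ 30 (mod 120)
30 × 53 = 1590 ≡ 30 (mod 120)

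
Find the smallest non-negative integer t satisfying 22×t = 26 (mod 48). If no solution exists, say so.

gcd(22, 48) = 2, and 2 | 26, so solutions exist.
Divide through by 2: 11×t mod 24 = 13.
11⁻¹ ≡ 11 (mod 24).
t ≡ 11×13 ≡ 23 (mod 24).
The smallest non-negative solution is t = 23.

23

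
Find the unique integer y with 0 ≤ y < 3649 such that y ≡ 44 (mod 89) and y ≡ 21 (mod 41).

89⁻¹ mod 41: 89·6 ≡ 1 (mod 41), so 89⁻¹ ≡ 6.
y = 44 + 89·((21 − 44)·6 mod 41) = 44 + 89·26 = 2358.
Check: 2358 mod 89 = 44, 2358 mod 41 = 21. ✓

2358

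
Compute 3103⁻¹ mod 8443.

4280

Run the extended Euclidean algorithm:
8443 = 2×3103 + 2237
3103 = 1×2237 + 866
2237 = 2×866 + 505
866 = 1×505 + 361
505 = 1×361 + 144
361 = 2×144 + 73
144 = 1×73 + 71
73 = 1×71 + 2
71 = 35×2 + 1
2 = 2×1 + 0
gcd(3103, 8443) = 1, so the inverse exists.
Back-substitute for 1:
1 = 1×71 − 35×2
  = −35×73 + 36×71
  = 36×144 − 71×73
  = −71×361 + 178×144
  = 178×505 − 249×361
  = −249×866 + 427×505
  = 427×2237 − 1103×866
  = −1103×3103 + 1530×2237
  = 1530×8443 − 4163×3103
So 3103⁻¹ ≡ −4163 ≡ 4280 (mod 8443).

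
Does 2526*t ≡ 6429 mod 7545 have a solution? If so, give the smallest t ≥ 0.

1499

gcd(2526, 7545) = 3, and 3 | 6429, so solutions exist.
Divide through by 3: 842*t = 2143 (mod 2515).
842⁻¹ ≡ 2058 (mod 2515).
t ≡ 2058*2143 ≡ 1499 (mod 2515).
The smallest non-negative solution is t = 1499.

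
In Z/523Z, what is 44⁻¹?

By the extended Euclidean algorithm:
523 = 11×44 + 39
44 = 1×39 + 5
39 = 7×5 + 4
5 = 1×4 + 1
4 = 4×1 + 0
gcd(44, 523) = 1, so the inverse exists.
Bézout: 1 = −9×523 + 107×44.
So 44⁻¹ ≡ 107 (mod 523).

107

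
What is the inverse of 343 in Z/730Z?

730 = 2·343 + 44
343 = 7·44 + 35
44 = 1·35 + 9
35 = 3·9 + 8
9 = 1·8 + 1
8 = 8·1 + 0
gcd(343, 730) = 1, so the inverse exists.
Bézout: 1 = 39·730 − 83·343.
So 343⁻¹ ≡ −83 ≡ 647 (mod 730).

647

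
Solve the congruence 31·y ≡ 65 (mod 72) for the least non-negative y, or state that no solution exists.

23

gcd(31, 72) = 1, so a unique solution mod 72 exists.
31⁻¹ ≡ 7 (mod 72).
y ≡ 7·65 ≡ 23 (mod 72).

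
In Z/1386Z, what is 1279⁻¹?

829

1386 = 1×1279 + 107
1279 = 11×107 + 102
107 = 1×102 + 5
102 = 20×5 + 2
5 = 2×2 + 1
2 = 2×1 + 0
gcd(1279, 1386) = 1, so the inverse exists.
Back-substitute for 1:
1 = 1×5 − 2×2
  = −2×102 + 41×5
  = 41×107 − 43×102
  = −43×1279 + 514×107
  = 514×1386 − 557×1279
So 1279⁻¹ ≡ −557 ≡ 829 (mod 1386).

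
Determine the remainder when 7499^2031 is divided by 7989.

6989

Compute successive squares:
2031 in binary is 11111101111, i.e. 2031 = 1024 + 512 + 256 + 128 + 64 + 32 + 8 + 4 + 2 + 1.
7499^1 ≡ 7499 (mod 7989)
7499^2 ≡ 7499^2 = 56235001 ≡ 430 (mod 7989)
7499^4 ≡ 430^2 = 184900 ≡ 1153 (mod 7989)
7499^8 ≡ 1153^2 = 1329409 ≡ 3235 (mod 7989)
7499^16 ≡ 3235^2 = 10465225 ≡ 7624 (mod 7989)
7499^32 ≡ 7624^2 = 58125376 ≡ 5401 (mod 7989)
7499^64 ≡ 5401^2 = 29170801 ≡ 2962 (mod 7989)
7499^128 ≡ 2962^2 = 8773444 ≡ 1522 (mod 7989)
7499^256 ≡ 1522^2 = 2316484 ≡ 7663 (mod 7989)
7499^512 ≡ 7663^2 = 58721569 ≡ 2419 (mod 7989)
7499^1024 ≡ 2419^2 = 5851561 ≡ 3613 (mod 7989)
7499^2031 = 7499^1024 × 7499^512 × 7499^256 × 7499^128 × 7499^64 × 7499^32 × 7499^8 × 7499^4 × 7499^2 × 7499^1 ≡ 3613 × 2419 × 7663 × 1522 × 2962 × 5401 × 3235 × 1153 × 430 × 7499 (mod 7989).
Accumulate the product:
3613 × 2419 = 8739847 ≡ 7870
7870 × 7663 = 60307810 ≡ 6838
6838 × 1522 = 10407436 ≡ 5758
5758 × 2962 = 17055196 ≡ 6670
6670 × 5401 = 36024670 ≡ 2269
2269 × 3235 = 7340215 ≡ 6313
6313 × 1153 = 7278889 ≡ 910
910 × 430 = 391300 ≡ 7828
7828 × 7499 = 58702172 ≡ 6989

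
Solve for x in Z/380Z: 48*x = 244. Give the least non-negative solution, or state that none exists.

13

gcd(48, 380) = 4, and 4 | 244, so solutions exist.
Divide through by 4: 12*x = 61 (mod 95).
12⁻¹ ≡ 8 (mod 95).
x ≡ 8*61 ≡ 13 (mod 95).
The smallest non-negative solution is x = 13.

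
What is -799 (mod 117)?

-799 = -7*117 + 20, so -799 ≡ 20 (mod 117).

20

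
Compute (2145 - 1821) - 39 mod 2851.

2145 - 1821 = 324
324 - 39 = 285

285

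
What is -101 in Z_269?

-101 = -1×269 + 168, so -101 ≡ 168 (mod 269).

168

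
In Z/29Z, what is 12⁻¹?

Apply the Euclidean algorithm and back-substitute:
29 = 2·12 + 5
12 = 2·5 + 2
5 = 2·2 + 1
2 = 2·1 + 0
gcd(12, 29) = 1, so the inverse exists.
Back-substitute for 1:
1 = 1·5 − 2·2
  = −2·12 + 5·5
  = 5·29 − 12·12
So 12⁻¹ ≡ −12 ≡ 17 (mod 29).

17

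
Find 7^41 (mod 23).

11

Compute successive squares:
41 in binary is 101001, i.e. 41 = 32 + 8 + 1.
7^1 ≡ 7 (mod 23)
7^2 ≡ 7^2 = 49 ≡ 3 (mod 23)
7^4 ≡ 3^2 = 9 (mod 23)
7^8 ≡ 9^2 = 81 ≡ 12 (mod 23)
7^16 ≡ 12^2 = 144 ≡ 6 (mod 23)
7^32 ≡ 6^2 = 36 ≡ 13 (mod 23)
7^41 = 7^32 * 7^8 * 7^1 ≡ 13 * 12 * 7 (mod 23).
Accumulate the product:
13 * 12 = 156 ≡ 18
18 * 7 = 126 ≡ 11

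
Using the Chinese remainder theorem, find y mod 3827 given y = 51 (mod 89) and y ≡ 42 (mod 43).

89⁻¹ mod 43: 89·29 ≡ 1 (mod 43), so 89⁻¹ ≡ 29.
y = 51 + 89·((42 − 51)·29 mod 43) = 51 + 89·40 = 3611.
Check: 3611 mod 89 = 51, 3611 mod 43 = 42. ✓

3611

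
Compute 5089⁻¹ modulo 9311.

9311 = 1·5089 + 4222
5089 = 1·4222 + 867
4222 = 4·867 + 754
867 = 1·754 + 113
754 = 6·113 + 76
113 = 1·76 + 37
76 = 2·37 + 2
37 = 18·2 + 1
2 = 2·1 + 0
gcd(5089, 9311) = 1, so the inverse exists.
Back-substitute for 1:
1 = 1·37 − 18·2
  = −18·76 + 37·37
  = 37·113 − 55·76
  = −55·754 + 367·113
  = 367·867 − 422·754
  = −422·4222 + 2055·867
  = 2055·5089 − 2477·4222
  = −2477·9311 + 4532·5089
So 5089⁻¹ ≡ 4532 (mod 9311).

4532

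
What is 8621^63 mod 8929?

5943

By square-and-multiply:
63 in binary is 111111, i.e. 63 = 32 + 16 + 8 + 4 + 2 + 1.
8621^1 ≡ 8621 (mod 8929)
8621^2 ≡ 8621^2 = 74321641 ≡ 5574 (mod 8929)
8621^4 ≡ 5574^2 = 31069476 ≡ 5485 (mod 8929)
8621^8 ≡ 5485^2 = 30085225 ≡ 3424 (mod 8929)
8621^16 ≡ 3424^2 = 11723776 ≡ 8928 (mod 8929)
8621^32 ≡ 8928^2 = 79709184 ≡ 1 (mod 8929)
8621^63 = 8621^32 × 8621^16 × 8621^8 × 8621^4 × 8621^2 × 8621^1 ≡ 1 × 8928 × 3424 × 5485 × 5574 × 8621 (mod 8929).
Accumulate the product:
1 × 8928 = 8928
8928 × 3424 = 30569472 ≡ 5505
5505 × 5485 = 30194925 ≡ 5976
5976 × 5574 = 33310224 ≡ 5054
5054 × 8621 = 43570534 ≡ 5943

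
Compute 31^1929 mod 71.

47

By square-and-multiply:
31^1 ≡ 31 (mod 71)
31^2 ≡ 31^2 = 961 ≡ 38 (mod 71)
31^4 ≡ 38^2 = 1444 ≡ 24 (mod 71)
31^8 ≡ 24^2 = 576 ≡ 8 (mod 71)
31^16 ≡ 8^2 = 64 (mod 71)
31^32 ≡ 64^2 = 4096 ≡ 49 (mod 71)
31^64 ≡ 49^2 = 2401 ≡ 58 (mod 71)
31^128 ≡ 58^2 = 3364 ≡ 27 (mod 71)
31^256 ≡ 27^2 = 729 ≡ 19 (mod 71)
31^512 ≡ 19^2 = 361 ≡ 6 (mod 71)
31^1024 ≡ 6^2 = 36 (mod 71)
31^1929 = 31^1024 * 31^512 * 31^256 * 31^128 * 31^8 * 31^1 ≡ 36 * 6 * 19 * 27 * 8 * 31 (mod 71).
Accumulate the product:
36 * 6 = 216 ≡ 3
3 * 19 = 57
57 * 27 = 1539 ≡ 48
48 * 8 = 384 ≡ 29
29 * 31 = 899 ≡ 47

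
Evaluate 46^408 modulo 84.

Compute successive squares:
408 in binary is 110011000, i.e. 408 = 256 + 128 + 16 + 8.
46^1 ≡ 46 (mod 84)
46^2 ≡ 46^2 = 2116 ≡ 16 (mod 84)
46^4 ≡ 16^2 = 256 ≡ 4 (mod 84)
46^8 ≡ 4^2 = 16 (mod 84)
46^16 ≡ 16^2 = 256 ≡ 4 (mod 84)
46^32 ≡ 4^2 = 16 (mod 84)
46^64 ≡ 16^2 = 256 ≡ 4 (mod 84)
46^128 ≡ 4^2 = 16 (mod 84)
46^256 ≡ 16^2 = 256 ≡ 4 (mod 84)
46^408 = 46^256 * 46^128 * 46^16 * 46^8 ≡ 4 * 16 * 4 * 16 (mod 84).
Accumulate the product:
4 * 16 = 64
64 * 4 = 256 ≡ 4
4 * 16 = 64

64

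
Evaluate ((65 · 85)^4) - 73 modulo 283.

244

65 · 85 = 5525 ≡ 148 (mod 283)
(148)^4 ≡ 34 (mod 283)
34 - 73 = -39 ≡ 244 (mod 283)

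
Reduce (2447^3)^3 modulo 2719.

2173

(2447)^3 ≡ 2390 (mod 2719)
(2390)^3 ≡ 2173 (mod 2719)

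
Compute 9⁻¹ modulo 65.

29

By the extended Euclidean algorithm:
65 = 7·9 + 2
9 = 4·2 + 1
2 = 2·1 + 0
gcd(9, 65) = 1, so the inverse exists.
Back-substitute for 1:
1 = 1·9 − 4·2
  = −4·65 + 29·9
So 9⁻¹ ≡ 29 (mod 65).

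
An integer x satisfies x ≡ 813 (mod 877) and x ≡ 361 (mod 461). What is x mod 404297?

81497

877⁻¹ mod 461: 877*420 ≡ 1 (mod 461), so 877⁻¹ ≡ 420.
x = 813 + 877*((361 − 813)*420 mod 461) = 813 + 877*92 = 81497.
Check: 81497 mod 877 = 813, 81497 mod 461 = 361. ✓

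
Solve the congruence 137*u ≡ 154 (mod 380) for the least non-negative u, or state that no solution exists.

gcd(137, 380) = 1, so a unique solution mod 380 exists.
137⁻¹ ≡ 233 (mod 380).
u ≡ 233*154 ≡ 162 (mod 380).

162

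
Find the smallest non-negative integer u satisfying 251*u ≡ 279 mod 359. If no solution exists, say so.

gcd(251, 359) = 1, so a unique solution mod 359 exists.
251⁻¹ ≡ 236 (mod 359).
u ≡ 236*279 ≡ 147 (mod 359).

147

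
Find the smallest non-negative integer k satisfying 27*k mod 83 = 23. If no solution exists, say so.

7

gcd(27, 83) = 1, so a unique solution mod 83 exists.
27⁻¹ ≡ 40 (mod 83).
k ≡ 40*23 ≡ 7 (mod 83).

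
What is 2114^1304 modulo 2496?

Using repeated squaring:
1304 in binary is 10100011000, i.e. 1304 = 1024 + 256 + 16 + 8.
2114^1 ≡ 2114 (mod 2496)
2114^2 ≡ 2114^2 = 4468996 ≡ 1156 (mod 2496)
2114^4 ≡ 1156^2 = 1336336 ≡ 976 (mod 2496)
2114^8 ≡ 976^2 = 952576 ≡ 1600 (mod 2496)
2114^16 ≡ 1600^2 = 2560000 ≡ 1600 (mod 2496)
2114^32 ≡ 1600^2 = 2560000 ≡ 1600 (mod 2496)
2114^64 ≡ 1600^2 = 2560000 ≡ 1600 (mod 2496)
2114^128 ≡ 1600^2 = 2560000 ≡ 1600 (mod 2496)
2114^256 ≡ 1600^2 = 2560000 ≡ 1600 (mod 2496)
2114^512 ≡ 1600^2 = 2560000 ≡ 1600 (mod 2496)
2114^1024 ≡ 1600^2 = 2560000 ≡ 1600 (mod 2496)
2114^1304 = 2114^1024 * 2114^256 * 2114^16 * 2114^8 ≡ 1600 * 1600 * 1600 * 1600 (mod 2496).
Accumulate the product:
1600 * 1600 = 2560000 ≡ 1600
1600 * 1600 = 2560000 ≡ 1600
1600 * 1600 = 2560000 ≡ 1600

1600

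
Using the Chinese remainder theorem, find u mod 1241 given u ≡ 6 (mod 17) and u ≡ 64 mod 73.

17⁻¹ mod 73: 17·43 ≡ 1 (mod 73), so 17⁻¹ ≡ 43.
u = 6 + 17·((64 − 6)·43 mod 73) = 6 + 17·12 = 210.

210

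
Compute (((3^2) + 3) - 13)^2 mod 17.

(3)^2 ≡ 9 (mod 17)
9 + 3 = 12
12 - 13 = -1 ≡ 16 (mod 17)
(16)^2 ≡ 1 (mod 17)

1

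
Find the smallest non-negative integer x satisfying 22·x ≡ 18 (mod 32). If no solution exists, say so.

gcd(22, 32) = 2, and 2 | 18, so solutions exist.
Divide through by 2: 11·x mod 16 = 9.
11⁻¹ ≡ 3 (mod 16).
x ≡ 3·9 ≡ 11 (mod 16).
The smallest non-negative solution is x = 11.

11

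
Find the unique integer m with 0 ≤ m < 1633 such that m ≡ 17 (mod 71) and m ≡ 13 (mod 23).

71⁻¹ mod 23: 71*12 ≡ 1 (mod 23), so 71⁻¹ ≡ 12.
m = 17 + 71*((13 − 17)*12 mod 23) = 17 + 71*21 = 1508.

1508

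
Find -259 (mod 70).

-259 = -4*70 + 21, so -259 ≡ 21 (mod 70).

21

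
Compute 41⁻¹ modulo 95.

95 = 2×41 + 13
41 = 3×13 + 2
13 = 6×2 + 1
2 = 2×1 + 0
gcd(41, 95) = 1, so the inverse exists.
Back-substitute for 1:
1 = 1×13 − 6×2
  = −6×41 + 19×13
  = 19×95 − 44×41
So 41⁻¹ ≡ −44 ≡ 51 (mod 95).

51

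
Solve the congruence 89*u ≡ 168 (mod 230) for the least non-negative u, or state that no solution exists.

gcd(89, 230) = 1, so a unique solution mod 230 exists.
89⁻¹ ≡ 199 (mod 230).
u ≡ 199*168 ≡ 82 (mod 230).

82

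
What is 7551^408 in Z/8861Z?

408 in binary is 110011000, i.e. 408 = 256 + 128 + 16 + 8.
7551^1 ≡ 7551 (mod 8861)
7551^2 ≡ 7551^2 = 57017601 ≡ 5927 (mod 8861)
7551^4 ≡ 5927^2 = 35129329 ≡ 4325 (mod 8861)
7551^8 ≡ 4325^2 = 18705625 ≡ 54 (mod 8861)
7551^16 ≡ 54^2 = 2916 (mod 8861)
7551^32 ≡ 2916^2 = 8503056 ≡ 5357 (mod 8861)
7551^64 ≡ 5357^2 = 28697449 ≡ 5531 (mod 8861)
7551^128 ≡ 5531^2 = 30591961 ≡ 3789 (mod 8861)
7551^256 ≡ 3789^2 = 14356521 ≡ 1701 (mod 8861)
7551^408 = 7551^256 × 7551^128 × 7551^16 × 7551^8 ≡ 1701 × 3789 × 2916 × 54 (mod 8861).
Accumulate the product:
1701 × 3789 = 6445089 ≡ 3142
3142 × 2916 = 9162072 ≡ 8659
8659 × 54 = 467586 ≡ 6814

6814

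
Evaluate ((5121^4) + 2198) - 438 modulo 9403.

(5121)^4 ≡ 2843 (mod 9403)
2843 + 2198 = 5041
5041 - 438 = 4603

4603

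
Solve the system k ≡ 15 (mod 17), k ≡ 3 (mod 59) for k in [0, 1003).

593

17⁻¹ mod 59: 17*7 ≡ 1 (mod 59), so 17⁻¹ ≡ 7.
k = 15 + 17*((3 − 15)*7 mod 59) = 15 + 17*34 = 593.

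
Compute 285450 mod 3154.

285450 = 90*3154 + 1590, so 285450 ≡ 1590 (mod 3154).

1590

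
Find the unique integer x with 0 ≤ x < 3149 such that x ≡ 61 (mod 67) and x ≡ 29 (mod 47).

67⁻¹ mod 47: 67*40 ≡ 1 (mod 47), so 67⁻¹ ≡ 40.
x = 61 + 67*((29 − 61)*40 mod 47) = 61 + 67*36 = 2473.

2473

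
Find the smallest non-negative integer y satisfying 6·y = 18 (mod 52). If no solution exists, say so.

gcd(6, 52) = 2, and 2 | 18, so solutions exist.
Divide through by 2: 3·y ≡ 9 (mod 26).
3⁻¹ ≡ 9 (mod 26).
y ≡ 9·9 ≡ 3 (mod 26).
The smallest non-negative solution is y = 3.

3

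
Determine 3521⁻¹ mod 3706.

Run the extended Euclidean algorithm:
3706 = 1*3521 + 185
3521 = 19*185 + 6
185 = 30*6 + 5
6 = 1*5 + 1
5 = 5*1 + 0
gcd(3521, 3706) = 1, so the inverse exists.
Back-substitute for 1:
1 = 1*6 − 1*5
  = −1*185 + 31*6
  = 31*3521 − 590*185
  = −590*3706 + 621*3521
So 3521⁻¹ ≡ 621 (mod 3706).

621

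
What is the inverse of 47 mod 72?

23

Apply the Euclidean algorithm and back-substitute:
72 = 1*47 + 25
47 = 1*25 + 22
25 = 1*22 + 3
22 = 7*3 + 1
3 = 3*1 + 0
gcd(47, 72) = 1, so the inverse exists.
Back-substitute for 1:
1 = 1*22 − 7*3
  = −7*25 + 8*22
  = 8*47 − 15*25
  = −15*72 + 23*47
So 47⁻¹ ≡ 23 (mod 72).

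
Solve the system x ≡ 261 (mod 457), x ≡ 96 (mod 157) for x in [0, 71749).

10772

457⁻¹ mod 157: 457×56 ≡ 1 (mod 157), so 457⁻¹ ≡ 56.
x = 261 + 457×((96 − 261)×56 mod 157) = 261 + 457×23 = 10772.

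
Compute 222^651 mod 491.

261

By square-and-multiply:
651 in binary is 1010001011, i.e. 651 = 512 + 128 + 8 + 2 + 1.
222^1 ≡ 222 (mod 491)
222^2 ≡ 222^2 = 49284 ≡ 184 (mod 491)
222^4 ≡ 184^2 = 33856 ≡ 468 (mod 491)
222^8 ≡ 468^2 = 219024 ≡ 38 (mod 491)
222^16 ≡ 38^2 = 1444 ≡ 462 (mod 491)
222^32 ≡ 462^2 = 213444 ≡ 350 (mod 491)
222^64 ≡ 350^2 = 122500 ≡ 241 (mod 491)
222^128 ≡ 241^2 = 58081 ≡ 143 (mod 491)
222^256 ≡ 143^2 = 20449 ≡ 318 (mod 491)
222^512 ≡ 318^2 = 101124 ≡ 469 (mod 491)
222^651 = 222^512 × 222^128 × 222^8 × 222^2 × 222^1 ≡ 469 × 143 × 38 × 184 × 222 (mod 491).
Accumulate the product:
469 × 143 = 67067 ≡ 291
291 × 38 = 11058 ≡ 256
256 × 184 = 47104 ≡ 459
459 × 222 = 101898 ≡ 261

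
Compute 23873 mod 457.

23873 = 52·457 + 109, so 23873 ≡ 109 (mod 457).

109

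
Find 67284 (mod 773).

33

67284 = 87×773 + 33, so 67284 ≡ 33 (mod 773).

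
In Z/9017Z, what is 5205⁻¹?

5651

By the extended Euclidean algorithm:
9017 = 1·5205 + 3812
5205 = 1·3812 + 1393
3812 = 2·1393 + 1026
1393 = 1·1026 + 367
1026 = 2·367 + 292
367 = 1·292 + 75
292 = 3·75 + 67
75 = 1·67 + 8
67 = 8·8 + 3
8 = 2·3 + 2
3 = 1·2 + 1
2 = 2·1 + 0
gcd(5205, 9017) = 1, so the inverse exists.
Back-substitute for 1:
1 = 1·3 − 1·2
  = −1·8 + 3·3
  = 3·67 − 25·8
  = −25·75 + 28·67
  = 28·292 − 109·75
  = −109·367 + 137·292
  = 137·1026 − 383·367
  = −383·1393 + 520·1026
  = 520·3812 − 1423·1393
  = −1423·5205 + 1943·3812
  = 1943·9017 − 3366·5205
So 5205⁻¹ ≡ −3366 ≡ 5651 (mod 9017).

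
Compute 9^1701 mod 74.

1

Using repeated squaring:
9^1 ≡ 9 (mod 74)
9^2 ≡ 9^2 = 81 ≡ 7 (mod 74)
9^4 ≡ 7^2 = 49 (mod 74)
9^8 ≡ 49^2 = 2401 ≡ 33 (mod 74)
9^16 ≡ 33^2 = 1089 ≡ 53 (mod 74)
9^32 ≡ 53^2 = 2809 ≡ 71 (mod 74)
9^64 ≡ 71^2 = 5041 ≡ 9 (mod 74)
9^128 ≡ 9^2 = 81 ≡ 7 (mod 74)
9^256 ≡ 7^2 = 49 (mod 74)
9^512 ≡ 49^2 = 2401 ≡ 33 (mod 74)
9^1024 ≡ 33^2 = 1089 ≡ 53 (mod 74)
9^1701 = 9^1024 * 9^512 * 9^128 * 9^32 * 9^4 * 9^1 ≡ 53 * 33 * 7 * 71 * 49 * 9 (mod 74).
Accumulate the product:
53 * 33 = 1749 ≡ 47
47 * 7 = 329 ≡ 33
33 * 71 = 2343 ≡ 49
49 * 49 = 2401 ≡ 33
33 * 9 = 297 ≡ 1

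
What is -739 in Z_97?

37

-739 = -8·97 + 37, so -739 ≡ 37 (mod 97).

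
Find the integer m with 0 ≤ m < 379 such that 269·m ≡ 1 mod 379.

Run the extended Euclidean algorithm:
379 = 1*269 + 110
269 = 2*110 + 49
110 = 2*49 + 12
49 = 4*12 + 1
12 = 12*1 + 0
gcd(269, 379) = 1, so the inverse exists.
Back-substitute for 1:
1 = 1*49 − 4*12
  = −4*110 + 9*49
  = 9*269 − 22*110
  = −22*379 + 31*269
So 269⁻¹ ≡ 31 (mod 379).

31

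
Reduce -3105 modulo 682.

305

-3105 = -5×682 + 305, so -3105 ≡ 305 (mod 682).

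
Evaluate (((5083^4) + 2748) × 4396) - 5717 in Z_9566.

149

(5083)^4 ≡ 3849 (mod 9566)
3849 + 2748 = 6597
6597 × 4396 = 29000412 ≡ 5866 (mod 9566)
5866 - 5717 = 149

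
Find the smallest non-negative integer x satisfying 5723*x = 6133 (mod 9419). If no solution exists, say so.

6479

gcd(5723, 9419) = 1, so a unique solution mod 9419 exists.
5723⁻¹ ≡ 7551 (mod 9419).
x ≡ 7551*6133 ≡ 6479 (mod 9419).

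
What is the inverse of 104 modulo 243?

Run the extended Euclidean algorithm:
243 = 2×104 + 35
104 = 2×35 + 34
35 = 1×34 + 1
34 = 34×1 + 0
gcd(104, 243) = 1, so the inverse exists.
Bézout: 1 = 3×243 − 7×104.
So 104⁻¹ ≡ −7 ≡ 236 (mod 243).

236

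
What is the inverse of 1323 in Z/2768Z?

2768 = 2×1323 + 122
1323 = 10×122 + 103
122 = 1×103 + 19
103 = 5×19 + 8
19 = 2×8 + 3
8 = 2×3 + 2
3 = 1×2 + 1
2 = 2×1 + 0
gcd(1323, 2768) = 1, so the inverse exists.
Bézout: 1 = 488×2768 − 1021×1323.
So 1323⁻¹ ≡ −1021 ≡ 1747 (mod 2768).

1747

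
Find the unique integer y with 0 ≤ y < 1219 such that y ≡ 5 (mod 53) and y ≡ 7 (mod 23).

1065

53⁻¹ mod 23: 53*10 ≡ 1 (mod 23), so 53⁻¹ ≡ 10.
y = 5 + 53*((7 − 5)*10 mod 23) = 5 + 53*20 = 1065.
Check: 1065 mod 53 = 5, 1065 mod 23 = 7. ✓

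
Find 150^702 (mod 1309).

702 in binary is 1010111110, i.e. 702 = 512 + 128 + 32 + 16 + 8 + 4 + 2.
150^1 ≡ 150 (mod 1309)
150^2 ≡ 150^2 = 22500 ≡ 247 (mod 1309)
150^4 ≡ 247^2 = 61009 ≡ 795 (mod 1309)
150^8 ≡ 795^2 = 632025 ≡ 1087 (mod 1309)
150^16 ≡ 1087^2 = 1181569 ≡ 851 (mod 1309)
150^32 ≡ 851^2 = 724201 ≡ 324 (mod 1309)
150^64 ≡ 324^2 = 104976 ≡ 256 (mod 1309)
150^128 ≡ 256^2 = 65536 ≡ 86 (mod 1309)
150^256 ≡ 86^2 = 7396 ≡ 851 (mod 1309)
150^512 ≡ 851^2 = 724201 ≡ 324 (mod 1309)
150^702 = 150^512 * 150^128 * 150^32 * 150^16 * 150^8 * 150^4 * 150^2 ≡ 324 * 86 * 324 * 851 * 1087 * 795 * 247 (mod 1309).
Accumulate the product:
324 * 86 = 27864 ≡ 375
375 * 324 = 121500 ≡ 1072
1072 * 851 = 912272 ≡ 1208
1208 * 1087 = 1313096 ≡ 169
169 * 795 = 134355 ≡ 837
837 * 247 = 206739 ≡ 1226

1226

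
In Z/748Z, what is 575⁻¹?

Run the extended Euclidean algorithm:
748 = 1×575 + 173
575 = 3×173 + 56
173 = 3×56 + 5
56 = 11×5 + 1
5 = 5×1 + 0
gcd(575, 748) = 1, so the inverse exists.
Back-substitute for 1:
1 = 1×56 − 11×5
  = −11×173 + 34×56
  = 34×575 − 113×173
  = −113×748 + 147×575
So 575⁻¹ ≡ 147 (mod 748).

147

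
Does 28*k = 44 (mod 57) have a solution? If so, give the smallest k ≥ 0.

26

gcd(28, 57) = 1, so a unique solution mod 57 exists.
28⁻¹ ≡ 55 (mod 57).
k ≡ 55*44 ≡ 26 (mod 57).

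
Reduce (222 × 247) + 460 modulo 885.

424

222 × 247 = 54834 ≡ 849 (mod 885)
849 + 460 = 1309 ≡ 424 (mod 885)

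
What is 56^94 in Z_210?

196

Using repeated squaring:
56^1 ≡ 56 (mod 210)
56^2 ≡ 56^2 = 3136 ≡ 196 (mod 210)
56^4 ≡ 196^2 = 38416 ≡ 196 (mod 210)
56^8 ≡ 196^2 = 38416 ≡ 196 (mod 210)
56^16 ≡ 196^2 = 38416 ≡ 196 (mod 210)
56^32 ≡ 196^2 = 38416 ≡ 196 (mod 210)
56^64 ≡ 196^2 = 38416 ≡ 196 (mod 210)
56^94 = 56^64 * 56^16 * 56^8 * 56^4 * 56^2 ≡ 196 * 196 * 196 * 196 * 196 (mod 210).
Accumulate the product:
196 * 196 = 38416 ≡ 196
196 * 196 = 38416 ≡ 196
196 * 196 = 38416 ≡ 196
196 * 196 = 38416 ≡ 196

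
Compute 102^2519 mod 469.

37

102^1 ≡ 102 (mod 469)
102^2 ≡ 102^2 = 10404 ≡ 86 (mod 469)
102^4 ≡ 86^2 = 7396 ≡ 361 (mod 469)
102^8 ≡ 361^2 = 130321 ≡ 408 (mod 469)
102^16 ≡ 408^2 = 166464 ≡ 438 (mod 469)
102^32 ≡ 438^2 = 191844 ≡ 23 (mod 469)
102^64 ≡ 23^2 = 529 ≡ 60 (mod 469)
102^128 ≡ 60^2 = 3600 ≡ 317 (mod 469)
102^256 ≡ 317^2 = 100489 ≡ 123 (mod 469)
102^512 ≡ 123^2 = 15129 ≡ 121 (mod 469)
102^1024 ≡ 121^2 = 14641 ≡ 102 (mod 469)
102^2048 ≡ 102^2 = 10404 ≡ 86 (mod 469)
102^2519 = 102^2048 · 102^256 · 102^128 · 102^64 · 102^16 · 102^4 · 102^2 · 102^1 ≡ 86 · 123 · 317 · 60 · 438 · 361 · 86 · 102 (mod 469).
Accumulate the product:
86 · 123 = 10578 ≡ 260
260 · 317 = 82420 ≡ 345
345 · 60 = 20700 ≡ 64
64 · 438 = 28032 ≡ 361
361 · 361 = 130321 ≡ 408
408 · 86 = 35088 ≡ 382
382 · 102 = 38964 ≡ 37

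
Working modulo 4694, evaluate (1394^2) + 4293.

(1394)^2 ≡ 4614 (mod 4694)
4614 + 4293 = 8907 ≡ 4213 (mod 4694)

4213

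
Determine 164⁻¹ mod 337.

337 = 2×164 + 9
164 = 18×9 + 2
9 = 4×2 + 1
2 = 2×1 + 0
gcd(164, 337) = 1, so the inverse exists.
Back-substitute for 1:
1 = 1×9 − 4×2
  = −4×164 + 73×9
  = 73×337 − 150×164
So 164⁻¹ ≡ −150 ≡ 187 (mod 337).

187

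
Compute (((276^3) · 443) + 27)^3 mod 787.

518

(276)^3 ≡ 658 (mod 787)
658 · 443 = 291494 ≡ 304 (mod 787)
304 + 27 = 331
(331)^3 ≡ 518 (mod 787)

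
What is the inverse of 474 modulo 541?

218

By the extended Euclidean algorithm:
541 = 1×474 + 67
474 = 7×67 + 5
67 = 13×5 + 2
5 = 2×2 + 1
2 = 2×1 + 0
gcd(474, 541) = 1, so the inverse exists.
Bézout: 1 = −191×541 + 218×474.
So 474⁻¹ ≡ 218 (mod 541).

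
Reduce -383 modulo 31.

-383 = -13·31 + 20, so -383 ≡ 20 (mod 31).

20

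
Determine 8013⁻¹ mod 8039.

6493

Apply the Euclidean algorithm and back-substitute:
8039 = 1×8013 + 26
8013 = 308×26 + 5
26 = 5×5 + 1
5 = 5×1 + 0
gcd(8013, 8039) = 1, so the inverse exists.
Bézout: 1 = 1541×8039 − 1546×8013.
So 8013⁻¹ ≡ −1546 ≡ 6493 (mod 8039).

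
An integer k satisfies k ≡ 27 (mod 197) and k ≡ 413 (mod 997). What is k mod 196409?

197⁻¹ mod 997: 197·415 ≡ 1 (mod 997), so 197⁻¹ ≡ 415.
k = 27 + 197·((413 − 27)·415 mod 997) = 27 + 197·670 = 132017.

132017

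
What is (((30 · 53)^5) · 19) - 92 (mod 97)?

67

30 · 53 = 1590 ≡ 38 (mod 97)
(38)^5 ≡ 39 (mod 97)
39 · 19 = 741 ≡ 62 (mod 97)
62 - 92 = -30 ≡ 67 (mod 97)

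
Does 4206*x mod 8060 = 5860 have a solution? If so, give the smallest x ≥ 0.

3010

gcd(4206, 8060) = 2, and 2 | 5860, so solutions exist.
Divide through by 2: 2103*x ≡ 2930 (mod 4030).
2103⁻¹ ≡ 3137 (mod 4030).
x ≡ 3137*2930 ≡ 3010 (mod 4030).
The smallest non-negative solution is x = 3010.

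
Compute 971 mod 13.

971 = 74×13 + 9, so 971 ≡ 9 (mod 13).

9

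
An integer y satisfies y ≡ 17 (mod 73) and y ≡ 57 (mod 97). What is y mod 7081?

4616

73⁻¹ mod 97: 73·4 ≡ 1 (mod 97), so 73⁻¹ ≡ 4.
y = 17 + 73·((57 − 17)·4 mod 97) = 17 + 73·63 = 4616.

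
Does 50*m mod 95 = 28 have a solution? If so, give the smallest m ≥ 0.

gcd(50, 95) = 5, and 5 does not divide 28.
So the congruence has no solution.

no solution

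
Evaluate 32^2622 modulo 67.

24

2622 in binary is 101000111110, i.e. 2622 = 2048 + 512 + 32 + 16 + 8 + 4 + 2.
32^1 ≡ 32 (mod 67)
32^2 ≡ 32^2 = 1024 ≡ 19 (mod 67)
32^4 ≡ 19^2 = 361 ≡ 26 (mod 67)
32^8 ≡ 26^2 = 676 ≡ 6 (mod 67)
32^16 ≡ 6^2 = 36 (mod 67)
32^32 ≡ 36^2 = 1296 ≡ 23 (mod 67)
32^64 ≡ 23^2 = 529 ≡ 60 (mod 67)
32^128 ≡ 60^2 = 3600 ≡ 49 (mod 67)
32^256 ≡ 49^2 = 2401 ≡ 56 (mod 67)
32^512 ≡ 56^2 = 3136 ≡ 54 (mod 67)
32^1024 ≡ 54^2 = 2916 ≡ 35 (mod 67)
32^2048 ≡ 35^2 = 1225 ≡ 19 (mod 67)
32^2622 = 32^2048 · 32^512 · 32^32 · 32^16 · 32^8 · 32^4 · 32^2 ≡ 19 · 54 · 23 · 36 · 6 · 26 · 19 (mod 67).
Accumulate the product:
19 · 54 = 1026 ≡ 21
21 · 23 = 483 ≡ 14
14 · 36 = 504 ≡ 35
35 · 6 = 210 ≡ 9
9 · 26 = 234 ≡ 33
33 · 19 = 627 ≡ 24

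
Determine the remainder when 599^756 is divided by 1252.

729

Using repeated squaring:
756 in binary is 1011110100, i.e. 756 = 512 + 128 + 64 + 32 + 16 + 4.
599^1 ≡ 599 (mod 1252)
599^2 ≡ 599^2 = 358801 ≡ 729 (mod 1252)
599^4 ≡ 729^2 = 531441 ≡ 593 (mod 1252)
599^8 ≡ 593^2 = 351649 ≡ 1089 (mod 1252)
599^16 ≡ 1089^2 = 1185921 ≡ 277 (mod 1252)
599^32 ≡ 277^2 = 76729 ≡ 357 (mod 1252)
599^64 ≡ 357^2 = 127449 ≡ 997 (mod 1252)
599^128 ≡ 997^2 = 994009 ≡ 1173 (mod 1252)
599^256 ≡ 1173^2 = 1375929 ≡ 1233 (mod 1252)
599^512 ≡ 1233^2 = 1520289 ≡ 361 (mod 1252)
599^756 = 599^512 · 599^128 · 599^64 · 599^32 · 599^16 · 599^4 ≡ 361 · 1173 · 997 · 357 · 277 · 593 (mod 1252).
Accumulate the product:
361 · 1173 = 423453 ≡ 277
277 · 997 = 276169 ≡ 729
729 · 357 = 260253 ≡ 1089
1089 · 277 = 301653 ≡ 1173
1173 · 593 = 695589 ≡ 729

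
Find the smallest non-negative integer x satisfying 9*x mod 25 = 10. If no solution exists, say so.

gcd(9, 25) = 1, so a unique solution mod 25 exists.
9⁻¹ ≡ 14 (mod 25).
x ≡ 14*10 ≡ 15 (mod 25).

15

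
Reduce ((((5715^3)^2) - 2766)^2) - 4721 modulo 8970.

(5715)^3 ≡ 135 (mod 8970)
(135)^2 ≡ 285 (mod 8970)
285 - 2766 = -2481 ≡ 6489 (mod 8970)
(6489)^2 ≡ 1941 (mod 8970)
1941 - 4721 = -2780 ≡ 6190 (mod 8970)

6190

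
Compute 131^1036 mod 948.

Compute successive squares:
1036 in binary is 10000001100, i.e. 1036 = 1024 + 8 + 4.
131^1 ≡ 131 (mod 948)
131^2 ≡ 131^2 = 17161 ≡ 97 (mod 948)
131^4 ≡ 97^2 = 9409 ≡ 877 (mod 948)
131^8 ≡ 877^2 = 769129 ≡ 301 (mod 948)
131^16 ≡ 301^2 = 90601 ≡ 541 (mod 948)
131^32 ≡ 541^2 = 292681 ≡ 697 (mod 948)
131^64 ≡ 697^2 = 485809 ≡ 433 (mod 948)
131^128 ≡ 433^2 = 187489 ≡ 733 (mod 948)
131^256 ≡ 733^2 = 537289 ≡ 721 (mod 948)
131^512 ≡ 721^2 = 519841 ≡ 337 (mod 948)
131^1024 ≡ 337^2 = 113569 ≡ 757 (mod 948)
131^1036 = 131^1024 × 131^8 × 131^4 ≡ 757 × 301 × 877 (mod 948).
Accumulate the product:
757 × 301 = 227857 ≡ 337
337 × 877 = 295549 ≡ 721

721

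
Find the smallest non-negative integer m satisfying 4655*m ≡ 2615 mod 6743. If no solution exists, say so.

gcd(4655, 6743) = 1, so a unique solution mod 6743 exists.
4655⁻¹ ≡ 3097 (mod 6743).
m ≡ 3097*2615 ≡ 312 (mod 6743).

312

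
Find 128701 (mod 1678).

128701 = 76*1678 + 1173, so 128701 ≡ 1173 (mod 1678).

1173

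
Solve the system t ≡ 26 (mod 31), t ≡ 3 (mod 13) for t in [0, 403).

367

31⁻¹ mod 13: 31*8 ≡ 1 (mod 13), so 31⁻¹ ≡ 8.
t = 26 + 31*((3 − 26)*8 mod 13) = 26 + 31*11 = 367.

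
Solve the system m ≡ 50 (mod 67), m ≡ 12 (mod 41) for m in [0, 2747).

586

67⁻¹ mod 41: 67*30 ≡ 1 (mod 41), so 67⁻¹ ≡ 30.
m = 50 + 67*((12 − 50)*30 mod 41) = 50 + 67*8 = 586.
Check: 586 mod 67 = 50, 586 mod 41 = 12. ✓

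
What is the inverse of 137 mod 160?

153

160 = 1×137 + 23
137 = 5×23 + 22
23 = 1×22 + 1
22 = 22×1 + 0
gcd(137, 160) = 1, so the inverse exists.
Bézout: 1 = 6×160 − 7×137.
So 137⁻¹ ≡ −7 ≡ 153 (mod 160).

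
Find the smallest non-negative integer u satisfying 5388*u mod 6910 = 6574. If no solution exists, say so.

1108

gcd(5388, 6910) = 2, and 2 | 6574, so solutions exist.
Divide through by 2: 2694*u ≡ 3287 (mod 3455).
2694⁻¹ ≡ 2379 (mod 3455).
u ≡ 2379*3287 ≡ 1108 (mod 3455).
The smallest non-negative solution is u = 1108.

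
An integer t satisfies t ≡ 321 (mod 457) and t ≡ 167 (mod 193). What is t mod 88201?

51505

457⁻¹ mod 193: 457·87 ≡ 1 (mod 193), so 457⁻¹ ≡ 87.
t = 321 + 457·((167 − 321)·87 mod 193) = 321 + 457·112 = 51505.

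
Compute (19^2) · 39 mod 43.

(19)^2 ≡ 17 (mod 43)
17 · 39 = 663 ≡ 18 (mod 43)

18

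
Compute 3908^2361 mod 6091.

1909

By square-and-multiply:
3908^1 ≡ 3908 (mod 6091)
3908^2 ≡ 3908^2 = 15272464 ≡ 2327 (mod 6091)
3908^4 ≡ 2327^2 = 5414929 ≡ 30 (mod 6091)
3908^8 ≡ 30^2 = 900 (mod 6091)
3908^16 ≡ 900^2 = 810000 ≡ 5988 (mod 6091)
3908^32 ≡ 5988^2 = 35856144 ≡ 4518 (mod 6091)
3908^64 ≡ 4518^2 = 20412324 ≡ 1383 (mod 6091)
3908^128 ≡ 1383^2 = 1912689 ≡ 115 (mod 6091)
3908^256 ≡ 115^2 = 13225 ≡ 1043 (mod 6091)
3908^512 ≡ 1043^2 = 1087849 ≡ 3651 (mod 6091)
3908^1024 ≡ 3651^2 = 13329801 ≡ 2693 (mod 6091)
3908^2048 ≡ 2693^2 = 7252249 ≡ 3959 (mod 6091)
3908^2361 = 3908^2048 · 3908^256 · 3908^32 · 3908^16 · 3908^8 · 3908^1 ≡ 3959 · 1043 · 4518 · 5988 · 900 · 3908 (mod 6091).
Accumulate the product:
3959 · 1043 = 4129237 ≡ 5630
5630 · 4518 = 25436340 ≡ 324
324 · 5988 = 1940112 ≡ 3174
3174 · 900 = 2856600 ≡ 6012
6012 · 3908 = 23494896 ≡ 1909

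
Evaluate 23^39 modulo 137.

Compute successive squares:
39 in binary is 100111, i.e. 39 = 32 + 4 + 2 + 1.
23^1 ≡ 23 (mod 137)
23^2 ≡ 23^2 = 529 ≡ 118 (mod 137)
23^4 ≡ 118^2 = 13924 ≡ 87 (mod 137)
23^8 ≡ 87^2 = 7569 ≡ 34 (mod 137)
23^16 ≡ 34^2 = 1156 ≡ 60 (mod 137)
23^32 ≡ 60^2 = 3600 ≡ 38 (mod 137)
23^39 = 23^32 · 23^4 · 23^2 · 23^1 ≡ 38 · 87 · 118 · 23 (mod 137).
Accumulate the product:
38 · 87 = 3306 ≡ 18
18 · 118 = 2124 ≡ 69
69 · 23 = 1587 ≡ 80

80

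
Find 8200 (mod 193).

8200 = 42*193 + 94, so 8200 ≡ 94 (mod 193).

94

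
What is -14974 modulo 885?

-14974 = -17·885 + 71, so -14974 ≡ 71 (mod 885).

71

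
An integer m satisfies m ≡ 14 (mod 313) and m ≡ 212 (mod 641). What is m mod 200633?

72004

313⁻¹ mod 641: 313*299 ≡ 1 (mod 641), so 313⁻¹ ≡ 299.
m = 14 + 313*((212 − 14)*299 mod 641) = 14 + 313*230 = 72004.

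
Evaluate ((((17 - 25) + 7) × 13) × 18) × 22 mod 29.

14

17 - 25 = -8 ≡ 21 (mod 29)
21 + 7 = 28
28 × 13 = 364 ≡ 16 (mod 29)
16 × 18 = 288 ≡ 27 (mod 29)
27 × 22 = 594 ≡ 14 (mod 29)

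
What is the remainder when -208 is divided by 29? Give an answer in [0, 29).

24

-208 = -8·29 + 24, so -208 ≡ 24 (mod 29).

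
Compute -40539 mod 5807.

110

-40539 = -7·5807 + 110, so -40539 ≡ 110 (mod 5807).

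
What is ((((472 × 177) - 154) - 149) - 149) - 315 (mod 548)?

29

472 × 177 = 83544 ≡ 248 (mod 548)
248 - 154 = 94
94 - 149 = -55 ≡ 493 (mod 548)
493 - 149 = 344
344 - 315 = 29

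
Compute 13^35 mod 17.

4

By square-and-multiply:
13^1 ≡ 13 (mod 17)
13^2 ≡ 13^2 = 169 ≡ 16 (mod 17)
13^4 ≡ 16^2 = 256 ≡ 1 (mod 17)
13^8 ≡ 1^2 = 1 (mod 17)
13^16 ≡ 1^2 = 1 (mod 17)
13^32 ≡ 1^2 = 1 (mod 17)
13^35 = 13^32 · 13^2 · 13^1 ≡ 1 · 16 · 13 (mod 17).
Accumulate the product:
1 · 16 = 16
16 · 13 = 208 ≡ 4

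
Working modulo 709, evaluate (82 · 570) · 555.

82 · 570 = 46740 ≡ 655 (mod 709)
655 · 555 = 363525 ≡ 517 (mod 709)

517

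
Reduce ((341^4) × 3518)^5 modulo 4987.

(341)^4 ≡ 2900 (mod 4987)
2900 × 3518 = 10202200 ≡ 3785 (mod 4987)
(3785)^5 ≡ 262 (mod 4987)

262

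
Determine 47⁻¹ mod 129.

By the extended Euclidean algorithm:
129 = 2×47 + 35
47 = 1×35 + 12
35 = 2×12 + 11
12 = 1×11 + 1
11 = 11×1 + 0
gcd(47, 129) = 1, so the inverse exists.
Bézout: 1 = −4×129 + 11×47.
So 47⁻¹ ≡ 11 (mod 129).

11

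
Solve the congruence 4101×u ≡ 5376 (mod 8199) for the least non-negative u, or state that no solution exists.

851

gcd(4101, 8199) = 3, and 3 | 5376, so solutions exist.
Divide through by 3: 1367×u = 1792 (mod 2733).
1367⁻¹ ≡ 2 (mod 2733).
u ≡ 2×1792 ≡ 851 (mod 2733).
The smallest non-negative solution is u = 851.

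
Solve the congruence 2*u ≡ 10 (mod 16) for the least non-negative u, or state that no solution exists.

gcd(2, 16) = 2, and 2 | 10, so solutions exist.
Divide through by 2: 1*u ≡ 5 mod 8.
1⁻¹ ≡ 1 (mod 8).
u ≡ 1*5 ≡ 5 (mod 8).
The smallest non-negative solution is u = 5.

5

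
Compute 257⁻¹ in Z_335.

73

335 = 1·257 + 78
257 = 3·78 + 23
78 = 3·23 + 9
23 = 2·9 + 5
9 = 1·5 + 4
5 = 1·4 + 1
4 = 4·1 + 0
gcd(257, 335) = 1, so the inverse exists.
Back-substitute for 1:
1 = 1·5 − 1·4
  = −1·9 + 2·5
  = 2·23 − 5·9
  = −5·78 + 17·23
  = 17·257 − 56·78
  = −56·335 + 73·257
So 257⁻¹ ≡ 73 (mod 335).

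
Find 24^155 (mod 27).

0

155 in binary is 10011011, i.e. 155 = 128 + 16 + 8 + 2 + 1.
24^1 ≡ 24 (mod 27)
24^2 ≡ 24^2 = 576 ≡ 9 (mod 27)
24^4 ≡ 9^2 = 81 ≡ 0 (mod 27)
24^8 ≡ 0^2 = 0 (mod 27)
24^16 ≡ 0^2 = 0 (mod 27)
24^32 ≡ 0^2 = 0 (mod 27)
24^64 ≡ 0^2 = 0 (mod 27)
24^128 ≡ 0^2 = 0 (mod 27)
24^155 = 24^128 · 24^16 · 24^8 · 24^2 · 24^1 ≡ 0 · 0 · 0 · 9 · 24 (mod 27).
Accumulate the product:
0 · 0 = 0
0 · 0 = 0
0 · 9 = 0
0 · 24 = 0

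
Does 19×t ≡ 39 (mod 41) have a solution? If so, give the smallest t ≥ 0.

gcd(19, 41) = 1, so a unique solution mod 41 exists.
19⁻¹ ≡ 13 (mod 41).
t ≡ 13×39 ≡ 15 (mod 41).

15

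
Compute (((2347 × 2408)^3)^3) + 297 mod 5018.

2347 × 2408 = 5651576 ≡ 1308 (mod 5018)
(1308)^3 ≡ 2904 (mod 5018)
(2904)^3 ≡ 1308 (mod 5018)
1308 + 297 = 1605

1605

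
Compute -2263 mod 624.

233

-2263 = -4·624 + 233, so -2263 ≡ 233 (mod 624).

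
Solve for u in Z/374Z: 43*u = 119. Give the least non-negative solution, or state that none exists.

255

gcd(43, 374) = 1, so a unique solution mod 374 exists.
43⁻¹ ≡ 87 (mod 374).
u ≡ 87*119 ≡ 255 (mod 374).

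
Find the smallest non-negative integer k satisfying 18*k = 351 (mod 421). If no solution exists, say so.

gcd(18, 421) = 1, so a unique solution mod 421 exists.
18⁻¹ ≡ 117 (mod 421).
k ≡ 117*351 ≡ 230 (mod 421).

230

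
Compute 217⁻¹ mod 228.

Apply the Euclidean algorithm and back-substitute:
228 = 1·217 + 11
217 = 19·11 + 8
11 = 1·8 + 3
8 = 2·3 + 2
3 = 1·2 + 1
2 = 2·1 + 0
gcd(217, 228) = 1, so the inverse exists.
Back-substitute for 1:
1 = 1·3 − 1·2
  = −1·8 + 3·3
  = 3·11 − 4·8
  = −4·217 + 79·11
  = 79·228 − 83·217
So 217⁻¹ ≡ −83 ≡ 145 (mod 228).

145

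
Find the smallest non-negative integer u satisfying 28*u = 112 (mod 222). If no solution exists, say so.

gcd(28, 222) = 2, and 2 | 112, so solutions exist.
Divide through by 2: 14*u ≡ 56 (mod 111).
14⁻¹ ≡ 8 (mod 111).
u ≡ 8*56 ≡ 4 (mod 111).
The smallest non-negative solution is u = 4.

4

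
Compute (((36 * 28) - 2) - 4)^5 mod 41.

36 * 28 = 1008 ≡ 24 (mod 41)
24 - 2 = 22
22 - 4 = 18
(18)^5 ≡ 1 (mod 41)

1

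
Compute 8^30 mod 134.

Using repeated squaring:
30 in binary is 11110, i.e. 30 = 16 + 8 + 4 + 2.
8^1 ≡ 8 (mod 134)
8^2 ≡ 8^2 = 64 (mod 134)
8^4 ≡ 64^2 = 4096 ≡ 76 (mod 134)
8^8 ≡ 76^2 = 5776 ≡ 14 (mod 134)
8^16 ≡ 14^2 = 196 ≡ 62 (mod 134)
8^30 = 8^16 · 8^8 · 8^4 · 8^2 ≡ 62 · 14 · 76 · 64 (mod 134).
Accumulate the product:
62 · 14 = 868 ≡ 64
64 · 76 = 4864 ≡ 40
40 · 64 = 2560 ≡ 14

14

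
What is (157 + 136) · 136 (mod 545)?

157 + 136 = 293
293 · 136 = 39848 ≡ 63 (mod 545)

63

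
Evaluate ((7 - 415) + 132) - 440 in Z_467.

218

7 - 415 = -408 ≡ 59 (mod 467)
59 + 132 = 191
191 - 440 = -249 ≡ 218 (mod 467)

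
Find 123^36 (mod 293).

284

Compute successive squares:
123^1 ≡ 123 (mod 293)
123^2 ≡ 123^2 = 15129 ≡ 186 (mod 293)
123^4 ≡ 186^2 = 34596 ≡ 22 (mod 293)
123^8 ≡ 22^2 = 484 ≡ 191 (mod 293)
123^16 ≡ 191^2 = 36481 ≡ 149 (mod 293)
123^32 ≡ 149^2 = 22201 ≡ 226 (mod 293)
123^36 = 123^32 · 123^4 ≡ 226 · 22 (mod 293).
226 · 22 = 4972 ≡ 284 (mod 293).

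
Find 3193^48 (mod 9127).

Compute successive squares:
3193^1 ≡ 3193 (mod 9127)
3193^2 ≡ 3193^2 = 10195249 ≡ 390 (mod 9127)
3193^4 ≡ 390^2 = 152100 ≡ 6068 (mod 9127)
3193^8 ≡ 6068^2 = 36820624 ≡ 2306 (mod 9127)
3193^16 ≡ 2306^2 = 5317636 ≡ 5722 (mod 9127)
3193^32 ≡ 5722^2 = 32741284 ≡ 2735 (mod 9127)
3193^48 = 3193^32 · 3193^16 ≡ 2735 · 5722 (mod 9127).
2735 · 5722 = 15649670 ≡ 5992 (mod 9127).

5992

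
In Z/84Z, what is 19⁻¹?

84 = 4×19 + 8
19 = 2×8 + 3
8 = 2×3 + 2
3 = 1×2 + 1
2 = 2×1 + 0
gcd(19, 84) = 1, so the inverse exists.
Back-substitute for 1:
1 = 1×3 − 1×2
  = −1×8 + 3×3
  = 3×19 − 7×8
  = −7×84 + 31×19
So 19⁻¹ ≡ 31 (mod 84).

31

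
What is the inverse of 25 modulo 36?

36 = 1×25 + 11
25 = 2×11 + 3
11 = 3×3 + 2
3 = 1×2 + 1
2 = 2×1 + 0
gcd(25, 36) = 1, so the inverse exists.
Back-substitute for 1:
1 = 1×3 − 1×2
  = −1×11 + 4×3
  = 4×25 − 9×11
  = −9×36 + 13×25
So 25⁻¹ ≡ 13 (mod 36).

13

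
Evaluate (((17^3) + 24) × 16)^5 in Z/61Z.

(17)^3 ≡ 33 (mod 61)
33 + 24 = 57
57 × 16 = 912 ≡ 58 (mod 61)
(58)^5 ≡ 1 (mod 61)

1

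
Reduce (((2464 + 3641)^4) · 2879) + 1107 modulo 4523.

2464 + 3641 = 6105 ≡ 1582 (mod 4523)
(1582)^4 ≡ 3525 (mod 4523)
3525 · 2879 = 10148475 ≡ 3386 (mod 4523)
3386 + 1107 = 4493

4493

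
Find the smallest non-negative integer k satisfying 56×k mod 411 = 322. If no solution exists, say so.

gcd(56, 411) = 1, so a unique solution mod 411 exists.
56⁻¹ ≡ 389 (mod 411).
k ≡ 389×322 ≡ 314 (mod 411).

314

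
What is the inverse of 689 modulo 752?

By the extended Euclidean algorithm:
752 = 1×689 + 63
689 = 10×63 + 59
63 = 1×59 + 4
59 = 14×4 + 3
4 = 1×3 + 1
3 = 3×1 + 0
gcd(689, 752) = 1, so the inverse exists.
Bézout: 1 = 175×752 − 191×689.
So 689⁻¹ ≡ −191 ≡ 561 (mod 752).

561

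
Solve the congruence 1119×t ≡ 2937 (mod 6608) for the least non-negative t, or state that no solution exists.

4343

gcd(1119, 6608) = 1, so a unique solution mod 6608 exists.
1119⁻¹ ≡ 6047 (mod 6608).
t ≡ 6047×2937 ≡ 4343 (mod 6608).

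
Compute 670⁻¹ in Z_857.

Run the extended Euclidean algorithm:
857 = 1×670 + 187
670 = 3×187 + 109
187 = 1×109 + 78
109 = 1×78 + 31
78 = 2×31 + 16
31 = 1×16 + 15
16 = 1×15 + 1
15 = 15×1 + 0
gcd(670, 857) = 1, so the inverse exists.
Bézout: 1 = 43×857 − 55×670.
So 670⁻¹ ≡ −55 ≡ 802 (mod 857).

802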